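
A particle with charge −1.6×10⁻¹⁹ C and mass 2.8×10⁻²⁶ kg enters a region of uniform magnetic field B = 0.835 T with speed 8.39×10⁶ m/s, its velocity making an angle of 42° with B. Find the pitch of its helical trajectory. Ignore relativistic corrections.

v∥ = v cosθ = 8.39×10⁶·cos42° ≈ 6.235×10⁶ m/s.
T = 2πm/(|q|B) = 2π(2.8×10⁻²⁶)/((1.6×10⁻¹⁹)(0.835)) ≈ 1.317×10⁻⁶ s.
pitch = v∥ T = (6.235×10⁶)(1.317×10⁻⁶) ≈ 8.21 m.

p ≈ 8.21 m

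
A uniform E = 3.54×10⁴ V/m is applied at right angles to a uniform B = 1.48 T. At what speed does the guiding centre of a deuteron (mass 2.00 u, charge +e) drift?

The E×B drift speed is v_d = E/B.
v_d = 3.54×10⁴/1.48 = 2.39×10⁴ m/s.

v_d ≈ 2.39×10⁴ m/s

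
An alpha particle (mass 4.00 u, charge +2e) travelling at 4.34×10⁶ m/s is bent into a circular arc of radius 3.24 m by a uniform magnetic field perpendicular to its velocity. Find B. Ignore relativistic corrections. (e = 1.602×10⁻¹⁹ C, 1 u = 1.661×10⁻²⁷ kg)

From |q|vB = mv²/r, B = mv/(|q|r).
B = (6.644×10⁻²⁷)(4.34×10⁶)/((3.204×10⁻¹⁹)(3.24)) ≈ 0.0278 T.

B ≈ 0.0278 T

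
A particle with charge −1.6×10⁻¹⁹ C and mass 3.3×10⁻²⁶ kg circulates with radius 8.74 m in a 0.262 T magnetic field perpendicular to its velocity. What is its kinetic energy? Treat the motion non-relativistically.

KE ≈ 1.27×10⁷ eV

v = |q|Br/m, then KE = ½mv² = (qBr)²/(2m).
v = (1.6×10⁻¹⁹)(0.262)(8.74)/3.3×10⁻²⁶ ≈ 1.110×10⁷ m/s.
KE = ½(3.3×10⁻²⁶)(1.110×10⁷)² ≈ 2.03×10⁻¹² J = 1.27×10⁷ eV.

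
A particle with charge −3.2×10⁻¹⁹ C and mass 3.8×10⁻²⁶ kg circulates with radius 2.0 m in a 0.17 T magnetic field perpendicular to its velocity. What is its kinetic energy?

v = |q|Br/m, then KE = ½mv² = (qBr)²/(2m).
v = (3.2×10⁻¹⁹)(0.17)(2.0)/3.8×10⁻²⁶ ≈ 2.863×10⁶ m/s.
KE = ½(3.8×10⁻²⁶)(2.863×10⁶)² ≈ 1.6×10⁻¹³ J.

KE ≈ 1.6×10⁻¹³ J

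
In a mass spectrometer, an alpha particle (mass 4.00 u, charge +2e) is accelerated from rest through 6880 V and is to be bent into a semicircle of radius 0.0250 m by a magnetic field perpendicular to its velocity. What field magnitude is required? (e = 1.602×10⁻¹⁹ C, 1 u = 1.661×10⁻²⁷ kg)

v = √(2|q|V/m) = √(2·3.204×10⁻¹⁹·6880/6.644×10⁻²⁷) ≈ 8.146×10⁵ m/s.
B = mv/(|q|r) = (6.644×10⁻²⁷)(8.146×10⁵)/((3.204×10⁻¹⁹)(0.0250)) ≈ 0.676 T.

B ≈ 0.676 T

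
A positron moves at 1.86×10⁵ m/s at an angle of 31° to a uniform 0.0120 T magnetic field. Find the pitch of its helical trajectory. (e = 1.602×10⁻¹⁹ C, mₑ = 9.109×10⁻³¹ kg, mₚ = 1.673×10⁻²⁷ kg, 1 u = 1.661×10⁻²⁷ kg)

v∥ = v cosθ = 1.86×10⁵·cos31° ≈ 1.594×10⁵ m/s.
T = 2πm/(|q|B) = 2π(9.109×10⁻³¹)/((1.602×10⁻¹⁹)(0.0120)) ≈ 2.977×10⁻⁹ s.
pitch = v∥ T = (1.594×10⁵)(2.977×10⁻⁹) ≈ 4.75×10⁻⁴ m.

p ≈ 4.75×10⁻⁴ m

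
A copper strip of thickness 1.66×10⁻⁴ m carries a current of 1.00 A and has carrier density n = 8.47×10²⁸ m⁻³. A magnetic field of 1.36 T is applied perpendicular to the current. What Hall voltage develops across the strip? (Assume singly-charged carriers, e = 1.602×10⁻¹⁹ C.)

V_H = IB/(n e t).
V_H = (1.00)(1.36)/((8.47×10²⁸)(1.602×10⁻¹⁹)(1.66×10⁻⁴)) ≈ 6.04×10⁻⁷ V.

V_H ≈ 6.04×10⁻⁷ V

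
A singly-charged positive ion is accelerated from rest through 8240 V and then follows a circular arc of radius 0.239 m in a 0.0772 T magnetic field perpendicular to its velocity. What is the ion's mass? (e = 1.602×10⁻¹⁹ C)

m ≈ 3.31×10⁻²⁷ kg

Combine |q|V = ½mv² and r = mv/(|q|B): eliminate v to get m = qB²r²/(2V).
m = (1.602×10⁻¹⁹)(0.0772)²(0.239)²/(2·8240) ≈ 3.31×10⁻²⁷ kg.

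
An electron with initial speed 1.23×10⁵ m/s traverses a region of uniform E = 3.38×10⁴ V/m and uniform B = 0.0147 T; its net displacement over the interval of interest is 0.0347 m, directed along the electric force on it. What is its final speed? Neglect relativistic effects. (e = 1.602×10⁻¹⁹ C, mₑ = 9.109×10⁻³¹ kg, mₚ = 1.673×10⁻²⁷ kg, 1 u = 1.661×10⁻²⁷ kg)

B does no work; ΔKE = |q|E d.
½mv_f² = ½mv₀² + |q|Ed = ½(9.109×10⁻³¹)(1.23×10⁵)² + (1.602×10⁻¹⁹)(3.38×10⁴)(0.0347) ≈ 6.891×10⁻²¹ J + 1.879×10⁻¹⁶ J ≈ 1.879×10⁻¹⁶ J.
v_f = √(2·1.879×10⁻¹⁶/9.109×10⁻³¹) ≈ 2.03×10⁷ m/s.

v_f ≈ 2.03×10⁷ m/s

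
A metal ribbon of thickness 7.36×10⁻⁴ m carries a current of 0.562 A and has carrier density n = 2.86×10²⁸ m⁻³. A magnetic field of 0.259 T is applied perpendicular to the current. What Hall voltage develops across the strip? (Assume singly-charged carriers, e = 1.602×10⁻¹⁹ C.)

V_H = IB/(n e t).
V_H = (0.562)(0.259)/((2.86×10²⁸)(1.602×10⁻¹⁹)(7.36×10⁻⁴)) ≈ 4.32×10⁻⁸ V.

V_H ≈ 4.32×10⁻⁸ V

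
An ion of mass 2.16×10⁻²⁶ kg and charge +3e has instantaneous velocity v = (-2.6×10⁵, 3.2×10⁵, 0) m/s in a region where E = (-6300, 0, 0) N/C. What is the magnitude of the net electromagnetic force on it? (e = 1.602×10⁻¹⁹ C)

Only an electric field acts, so F = qE = (4.806×10⁻¹⁹ C)·(-6300, 0, 0) = (-3.03×10⁻¹⁵, 0, 0) N.
|F| = 3.03×10⁻¹⁵ N.

|F| ≈ 3.03×10⁻¹⁵ N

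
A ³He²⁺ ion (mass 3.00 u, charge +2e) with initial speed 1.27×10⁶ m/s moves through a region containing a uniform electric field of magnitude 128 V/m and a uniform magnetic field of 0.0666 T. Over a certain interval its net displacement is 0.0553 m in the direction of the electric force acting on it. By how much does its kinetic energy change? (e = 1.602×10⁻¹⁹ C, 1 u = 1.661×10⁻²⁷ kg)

The magnetic force is always ⟂ v and does no work; only the electric force changes KE.
ΔKE = F_E · d = |q|E d = (3.204×10⁻¹⁹)(128)(0.0553) ≈ 2.27×10⁻¹⁸ J.

ΔKE ≈ 2.27×10⁻¹⁸ J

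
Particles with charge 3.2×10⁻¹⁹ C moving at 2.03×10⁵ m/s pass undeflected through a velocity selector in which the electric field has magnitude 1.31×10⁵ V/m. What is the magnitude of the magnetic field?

B = 0.645 T

Balance of forces in the selector: qE = qvB ⇒ B = E/v.
B = 1.31×10⁵/2.03×10⁵ = 0.645 T.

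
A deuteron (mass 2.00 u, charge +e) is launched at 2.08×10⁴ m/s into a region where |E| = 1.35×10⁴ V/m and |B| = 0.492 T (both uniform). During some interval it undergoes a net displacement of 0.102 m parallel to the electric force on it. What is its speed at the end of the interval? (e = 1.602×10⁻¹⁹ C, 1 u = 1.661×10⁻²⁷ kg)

v_f ≈ 3.65×10⁵ m/s

B does no work; ΔKE = |q|E d.
½mv_f² = ½mv₀² + |q|Ed = ½(3.322×10⁻²⁷)(2.08×10⁴)² + (1.602×10⁻¹⁹)(1.35×10⁴)(0.102) ≈ 7.186×10⁻¹⁹ J + 2.206×10⁻¹⁶ J ≈ 2.213×10⁻¹⁶ J.
v_f = √(2·2.213×10⁻¹⁶/3.322×10⁻²⁷) ≈ 3.65×10⁵ m/s.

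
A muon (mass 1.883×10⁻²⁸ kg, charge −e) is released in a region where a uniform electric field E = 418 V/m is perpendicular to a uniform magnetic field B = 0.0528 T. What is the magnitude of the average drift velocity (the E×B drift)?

v_d ≈ 7920 m/s

In crossed fields the guiding centre drifts at v_d = |E×B|/B² = E/B, independent of charge and mass.
v_d = 418/0.0528 = 7920 m/s.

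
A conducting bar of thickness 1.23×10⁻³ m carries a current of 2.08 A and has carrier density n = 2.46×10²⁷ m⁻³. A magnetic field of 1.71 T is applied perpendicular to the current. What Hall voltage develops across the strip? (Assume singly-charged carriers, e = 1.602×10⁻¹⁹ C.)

V_H = IB/(n e t).
V_H = (2.08)(1.71)/((2.46×10²⁷)(1.602×10⁻¹⁹)(1.23×10⁻³)) ≈ 7.34×10⁻⁶ V.

V_H ≈ 7.34×10⁻⁶ V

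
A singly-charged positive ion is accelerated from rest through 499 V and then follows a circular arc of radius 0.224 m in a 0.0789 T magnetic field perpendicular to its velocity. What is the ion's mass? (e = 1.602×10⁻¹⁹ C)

m ≈ 5.01×10⁻²⁶ kg

Combine |q|V = ½mv² and r = mv/(|q|B): eliminate v to get m = qB²r²/(2V).
m = (1.602×10⁻¹⁹)(0.0789)²(0.224)²/(2·499) ≈ 5.01×10⁻²⁶ kg.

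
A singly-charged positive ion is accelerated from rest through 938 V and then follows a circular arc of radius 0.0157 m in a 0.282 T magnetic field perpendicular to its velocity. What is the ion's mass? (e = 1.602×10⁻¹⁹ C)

m ≈ 1.67×10⁻²⁷ kg

Combine |q|V = ½mv² and r = mv/(|q|B): eliminate v to get m = qB²r²/(2V).
m = (1.602×10⁻¹⁹)(0.282)²(0.0157)²/(2·938) ≈ 1.67×10⁻²⁷ kg.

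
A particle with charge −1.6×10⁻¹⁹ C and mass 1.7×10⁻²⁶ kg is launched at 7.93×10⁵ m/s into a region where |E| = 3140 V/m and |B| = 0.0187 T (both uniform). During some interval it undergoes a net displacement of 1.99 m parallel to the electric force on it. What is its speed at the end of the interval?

v_f ≈ 8.64×10⁵ m/s

B does no work; ΔKE = |q|E d.
½mv_f² = ½mv₀² + |q|Ed = ½(1.7×10⁻²⁶)(7.93×10⁵)² + (1.6×10⁻¹⁹)(3140)(1.99) ≈ 5.345×10⁻¹⁵ J + 9.998×10⁻¹⁶ J ≈ 6.345×10⁻¹⁵ J.
v_f = √(2·6.345×10⁻¹⁵/1.7×10⁻²⁶) ≈ 8.64×10⁵ m/s.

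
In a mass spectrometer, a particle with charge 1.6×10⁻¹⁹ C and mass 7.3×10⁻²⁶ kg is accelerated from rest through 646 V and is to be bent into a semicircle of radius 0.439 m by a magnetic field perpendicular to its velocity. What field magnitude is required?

v = √(2|q|V/m) = √(2·1.6×10⁻¹⁹·646/7.3×10⁻²⁶) ≈ 5.321×10⁴ m/s.
B = mv/(|q|r) = (7.3×10⁻²⁶)(5.321×10⁴)/((1.6×10⁻¹⁹)(0.439)) ≈ 0.0553 T.

B ≈ 0.0553 T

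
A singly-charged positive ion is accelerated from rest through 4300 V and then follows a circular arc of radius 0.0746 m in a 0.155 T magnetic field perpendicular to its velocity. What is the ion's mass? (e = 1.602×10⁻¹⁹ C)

Combine |q|V = ½mv² and r = mv/(|q|B): eliminate v to get m = qB²r²/(2V).
m = (1.602×10⁻¹⁹)(0.155)²(0.0746)²/(2·4300) ≈ 2.49×10⁻²⁷ kg.

m ≈ 2.49×10⁻²⁷ kg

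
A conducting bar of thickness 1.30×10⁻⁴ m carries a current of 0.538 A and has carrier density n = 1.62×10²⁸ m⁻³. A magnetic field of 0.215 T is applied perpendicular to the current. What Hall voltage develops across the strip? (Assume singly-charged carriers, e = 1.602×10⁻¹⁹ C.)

V_H = IB/(n e t).
V_H = (0.538)(0.215)/((1.62×10²⁸)(1.602×10⁻¹⁹)(1.30×10⁻⁴)) ≈ 3.43×10⁻⁷ V.

V_H ≈ 3.43×10⁻⁷ V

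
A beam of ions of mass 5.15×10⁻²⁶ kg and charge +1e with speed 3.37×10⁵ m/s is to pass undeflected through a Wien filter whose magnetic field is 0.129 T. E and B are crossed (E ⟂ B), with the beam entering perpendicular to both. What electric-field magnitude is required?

E = 4.35×10⁴ V/m

For straight-line motion qE = qvB, so E = vB.
E = 3.37×10⁵ × 0.129 = 4.35×10⁴ V/m.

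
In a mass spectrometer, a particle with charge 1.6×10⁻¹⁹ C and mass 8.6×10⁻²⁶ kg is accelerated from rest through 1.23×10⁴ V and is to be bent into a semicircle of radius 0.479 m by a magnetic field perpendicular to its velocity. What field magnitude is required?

v = √(2|q|V/m) = √(2·1.6×10⁻¹⁹·1.23×10⁴/8.6×10⁻²⁶) ≈ 2.139×10⁵ m/s.
B = mv/(|q|r) = (8.6×10⁻²⁶)(2.139×10⁵)/((1.6×10⁻¹⁹)(0.479)) ≈ 0.240 T.

B ≈ 0.240 T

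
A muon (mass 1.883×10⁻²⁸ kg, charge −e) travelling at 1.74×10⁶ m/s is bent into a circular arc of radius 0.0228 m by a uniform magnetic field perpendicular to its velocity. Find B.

B ≈ 0.0897 T

From |q|vB = mv²/r, B = mv/(|q|r).
B = (1.883×10⁻²⁸)(1.74×10⁶)/((1.602×10⁻¹⁹)(0.0228)) ≈ 0.0897 T.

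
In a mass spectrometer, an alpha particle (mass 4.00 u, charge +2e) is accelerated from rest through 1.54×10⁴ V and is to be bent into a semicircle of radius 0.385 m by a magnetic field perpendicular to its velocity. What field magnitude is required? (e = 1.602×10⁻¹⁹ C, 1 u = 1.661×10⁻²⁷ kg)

B ≈ 0.0656 T

v = √(2|q|V/m) = √(2·3.204×10⁻¹⁹·1.54×10⁴/6.644×10⁻²⁷) ≈ 1.219×10⁶ m/s.
B = mv/(|q|r) = (6.644×10⁻²⁷)(1.219×10⁶)/((3.204×10⁻¹⁹)(0.385)) ≈ 0.0656 T.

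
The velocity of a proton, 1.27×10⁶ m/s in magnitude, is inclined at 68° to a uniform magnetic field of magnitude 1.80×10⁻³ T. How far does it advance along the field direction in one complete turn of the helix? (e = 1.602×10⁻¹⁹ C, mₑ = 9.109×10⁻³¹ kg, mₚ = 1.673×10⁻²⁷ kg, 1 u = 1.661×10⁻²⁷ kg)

v∥ = v cosθ = 1.27×10⁶·cos68° ≈ 4.758×10⁵ m/s.
T = 2πm/(|q|B) = 2π(1.673×10⁻²⁷)/((1.602×10⁻¹⁹)(1.80×10⁻³)) ≈ 3.645×10⁻⁵ s.
pitch = v∥ T = (4.758×10⁵)(3.645×10⁻⁵) ≈ 17.3 m.

p ≈ 17.3 m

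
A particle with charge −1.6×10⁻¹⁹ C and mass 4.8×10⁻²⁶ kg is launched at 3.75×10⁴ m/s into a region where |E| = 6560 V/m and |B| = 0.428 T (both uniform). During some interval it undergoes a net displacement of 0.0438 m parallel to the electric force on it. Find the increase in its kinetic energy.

ΔKE ≈ 4.60×10⁻¹⁷ J

The magnetic force is always ⟂ v and does no work; only the electric force changes KE.
ΔKE = F_E · d = |q|E d = (1.6×10⁻¹⁹)(6560)(0.0438) ≈ 4.60×10⁻¹⁷ J.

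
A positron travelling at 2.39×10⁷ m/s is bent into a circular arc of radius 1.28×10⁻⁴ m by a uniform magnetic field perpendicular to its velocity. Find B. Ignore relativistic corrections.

B ≈ 1.06 T

From |q|vB = mv²/r, B = mv/(|q|r).
B = (9.109×10⁻³¹)(2.39×10⁷)/((1.602×10⁻¹⁹)(1.28×10⁻⁴)) ≈ 1.06 T.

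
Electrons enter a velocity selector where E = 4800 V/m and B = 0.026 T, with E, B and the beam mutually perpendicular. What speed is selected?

For undeflected motion the electric and magnetic forces balance: qE = qvB.
v = E/B = 4800/0.026 = 1.8×10⁵ m/s.

v = 1.8×10⁵ m/s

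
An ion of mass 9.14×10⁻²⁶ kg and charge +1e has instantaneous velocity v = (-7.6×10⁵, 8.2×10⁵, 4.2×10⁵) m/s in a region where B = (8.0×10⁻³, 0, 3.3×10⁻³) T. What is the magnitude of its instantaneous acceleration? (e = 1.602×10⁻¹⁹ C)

|a| ≈ 1.61×10¹⁰ m/s²

v×B = (2710, 5870, -6560) N/C.
F = q v×B = (1.602×10⁻¹⁹ C)·(2710, 5870, -6560) = (4.34×10⁻¹⁶, 9.40×10⁻¹⁶, -1.05×10⁻¹⁵) N.
|a| = |F|/m = 1.475×10⁻¹⁵/9.14×10⁻²⁶ ≈ 1.61×10¹⁰ m/s².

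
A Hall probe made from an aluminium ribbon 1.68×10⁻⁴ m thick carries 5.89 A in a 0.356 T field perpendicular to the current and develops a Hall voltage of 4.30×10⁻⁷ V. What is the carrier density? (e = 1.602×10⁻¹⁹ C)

n ≈ 1.81×10²⁹ m⁻³

From V_H = IB/(n e t), n = IB/(V_H e t).
n = (5.89)(0.356)/((4.30×10⁻⁷)(1.602×10⁻¹⁹)(1.68×10⁻⁴)) ≈ 1.81×10²⁹ m⁻³.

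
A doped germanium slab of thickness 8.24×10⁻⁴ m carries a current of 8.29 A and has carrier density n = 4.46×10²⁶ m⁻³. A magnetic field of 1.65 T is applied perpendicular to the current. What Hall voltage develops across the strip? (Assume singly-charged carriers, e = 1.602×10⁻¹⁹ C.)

V_H ≈ 2.32×10⁻⁴ V

V_H = IB/(n e t).
V_H = (8.29)(1.65)/((4.46×10²⁶)(1.602×10⁻¹⁹)(8.24×10⁻⁴)) ≈ 2.32×10⁻⁴ V.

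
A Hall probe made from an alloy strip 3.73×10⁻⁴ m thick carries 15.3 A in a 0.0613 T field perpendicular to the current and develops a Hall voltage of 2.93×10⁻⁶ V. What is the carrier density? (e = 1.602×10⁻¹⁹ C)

n ≈ 5.36×10²⁷ m⁻³

From V_H = IB/(n e t), n = IB/(V_H e t).
n = (15.3)(0.0613)/((2.93×10⁻⁶)(1.602×10⁻¹⁹)(3.73×10⁻⁴)) ≈ 5.36×10²⁷ m⁻³.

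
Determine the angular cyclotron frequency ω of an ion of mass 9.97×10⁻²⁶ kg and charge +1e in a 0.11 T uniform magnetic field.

ω = |q|B/m.
ω = (1.602×10⁻¹⁹)(0.11)/9.97×10⁻²⁶ ≈ 1.8×10⁵ rad/s.

ω ≈ 1.8×10⁵ rad/s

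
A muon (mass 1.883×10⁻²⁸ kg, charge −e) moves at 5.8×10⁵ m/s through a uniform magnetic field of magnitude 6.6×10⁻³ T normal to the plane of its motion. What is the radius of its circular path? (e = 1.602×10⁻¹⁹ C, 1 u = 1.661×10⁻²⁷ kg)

r ≈ 0.10 m

The magnetic force provides the centripetal force: |q|vB = mv²/r.
r = mv/(|q|B) = (1.883×10⁻²⁸)(5.8×10⁵)/((1.602×10⁻¹⁹)(6.6×10⁻³)) ≈ 0.10 m.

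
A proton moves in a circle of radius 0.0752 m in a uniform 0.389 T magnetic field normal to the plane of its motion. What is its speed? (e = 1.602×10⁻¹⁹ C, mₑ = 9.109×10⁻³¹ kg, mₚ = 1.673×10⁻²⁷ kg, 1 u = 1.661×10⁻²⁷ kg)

v ≈ 2.80×10⁶ m/s

From |q|vB = mv²/r, v = |q|Br/m.
v = (1.602×10⁻¹⁹)(0.389)(0.0752)/1.673×10⁻²⁷ ≈ 2.80×10⁶ m/s.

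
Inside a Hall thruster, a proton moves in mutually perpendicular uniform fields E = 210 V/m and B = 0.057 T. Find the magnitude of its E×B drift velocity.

The steady drift has the magnetic force balancing the electric force, so v_d = E/B.
v_d = 210/0.057 = 3700 m/s.

v_d ≈ 3700 m/s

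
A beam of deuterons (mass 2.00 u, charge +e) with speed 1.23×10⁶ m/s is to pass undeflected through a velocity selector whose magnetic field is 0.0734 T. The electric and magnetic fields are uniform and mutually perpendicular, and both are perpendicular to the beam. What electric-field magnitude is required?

For straight-line motion qE = qvB, so E = vB.
E = 1.23×10⁶ × 0.0734 = 9.03×10⁴ V/m.

E = 9.03×10⁴ V/m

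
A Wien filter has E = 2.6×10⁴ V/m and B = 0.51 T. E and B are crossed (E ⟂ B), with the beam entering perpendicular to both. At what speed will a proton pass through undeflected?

v = 5.1×10⁴ m/s

Straight-line motion ⇒ electric and magnetic forces cancel, so E = vB.
v = E/B = 2.6×10⁴/0.51 = 5.1×10⁴ m/s.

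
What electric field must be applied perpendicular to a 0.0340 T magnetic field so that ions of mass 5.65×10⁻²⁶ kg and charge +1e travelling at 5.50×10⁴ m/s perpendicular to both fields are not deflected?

E = 1870 V/m

For straight-line motion qE = qvB, so E = vB.
E = 5.50×10⁴ × 0.0340 = 1870 V/m.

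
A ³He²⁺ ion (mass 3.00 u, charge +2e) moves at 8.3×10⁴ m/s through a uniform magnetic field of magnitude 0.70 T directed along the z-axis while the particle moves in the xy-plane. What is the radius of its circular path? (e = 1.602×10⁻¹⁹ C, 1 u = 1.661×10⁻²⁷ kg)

r ≈ 1.8×10⁻³ m

The magnetic force provides the centripetal force: |q|vB = mv²/r.
r = mv/(|q|B) = (4.983×10⁻²⁷)(8.3×10⁴)/((3.204×10⁻¹⁹)(0.70)) ≈ 1.8×10⁻³ m.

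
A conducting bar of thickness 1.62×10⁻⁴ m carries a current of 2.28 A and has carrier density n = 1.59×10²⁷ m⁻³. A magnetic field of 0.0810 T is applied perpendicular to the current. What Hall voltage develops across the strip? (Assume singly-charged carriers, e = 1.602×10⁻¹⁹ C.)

V_H ≈ 4.48×10⁻⁶ V

V_H = IB/(n e t).
V_H = (2.28)(0.0810)/((1.59×10²⁷)(1.602×10⁻¹⁹)(1.62×10⁻⁴)) ≈ 4.48×10⁻⁶ V.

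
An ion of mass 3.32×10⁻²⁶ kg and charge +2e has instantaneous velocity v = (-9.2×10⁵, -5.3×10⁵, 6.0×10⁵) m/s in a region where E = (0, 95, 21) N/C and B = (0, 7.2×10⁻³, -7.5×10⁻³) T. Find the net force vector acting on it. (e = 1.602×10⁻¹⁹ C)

v×B = (-345, -6900, -6620) N/C.
E + v×B = (-345, -6800, -6600) N/C.
F = q(E + v×B) = (3.204×10⁻¹⁹ C)·(-345, -6800, -6600) = (-1.11×10⁻¹⁶, -2.18×10⁻¹⁵, -2.12×10⁻¹⁵) N.

F ≈ (-1.11×10⁻¹⁶, -2.18×10⁻¹⁵, -2.12×10⁻¹⁵) N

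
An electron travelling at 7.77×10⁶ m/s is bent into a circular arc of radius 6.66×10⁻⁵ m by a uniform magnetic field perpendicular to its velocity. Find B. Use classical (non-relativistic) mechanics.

B ≈ 0.663 T

From |q|vB = mv²/r, B = mv/(|q|r).
B = (9.109×10⁻³¹)(7.77×10⁶)/((1.602×10⁻¹⁹)(6.66×10⁻⁵)) ≈ 0.663 T.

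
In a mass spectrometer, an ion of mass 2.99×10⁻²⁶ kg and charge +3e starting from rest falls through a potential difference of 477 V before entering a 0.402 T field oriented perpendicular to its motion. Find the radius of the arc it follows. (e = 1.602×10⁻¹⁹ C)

r ≈ 0.0192 m

Acceleration: |q|V = ½mv² ⇒ v = √(2|q|V/m) = √(2·4.806×10⁻¹⁹·477/2.99×10⁻²⁶) ≈ 1.238×10⁵ m/s.
In the field: r = mv/(|q|B) = (2.99×10⁻²⁶)(1.238×10⁵)/((4.806×10⁻¹⁹)(0.402)) ≈ 0.0192 m.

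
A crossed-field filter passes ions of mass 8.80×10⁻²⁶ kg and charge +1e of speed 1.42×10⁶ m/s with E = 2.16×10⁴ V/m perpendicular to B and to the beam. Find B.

B = 0.0152 T

Balance of forces in the selector: qE = qvB ⇒ B = E/v.
B = 2.16×10⁴/1.42×10⁶ = 0.0152 T.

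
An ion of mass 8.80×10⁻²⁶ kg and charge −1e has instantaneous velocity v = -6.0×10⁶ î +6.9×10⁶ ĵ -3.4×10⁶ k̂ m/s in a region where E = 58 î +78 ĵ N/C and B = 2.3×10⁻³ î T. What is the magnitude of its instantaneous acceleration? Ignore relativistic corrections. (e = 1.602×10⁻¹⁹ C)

v×B = (0, -7820, -1.59×10⁴) N/C.
E + v×B = (58.0, -7740, -1.59×10⁴) N/C.
F = q(E + v×B) = (−1.602×10⁻¹⁹ C)·(58.0, -7740, -1.59×10⁴) = (-9.29×10⁻¹⁸, 1.24×10⁻¹⁵, 2.54×10⁻¹⁵) N.
|a| = |F|/m = 2.829×10⁻¹⁵/8.80×10⁻²⁶ ≈ 3.21×10¹⁰ m/s².

|a| ≈ 3.21×10¹⁰ m/s²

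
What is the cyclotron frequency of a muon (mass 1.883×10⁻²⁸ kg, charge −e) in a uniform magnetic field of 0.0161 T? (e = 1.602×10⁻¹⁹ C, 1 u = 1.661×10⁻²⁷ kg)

f = |q|B/(2πm).
f = (1.602×10⁻¹⁹)(0.0161)/(2π·1.883×10⁻²⁸) ≈ 2.18×10⁶ Hz.

f ≈ 2.18×10⁶ Hz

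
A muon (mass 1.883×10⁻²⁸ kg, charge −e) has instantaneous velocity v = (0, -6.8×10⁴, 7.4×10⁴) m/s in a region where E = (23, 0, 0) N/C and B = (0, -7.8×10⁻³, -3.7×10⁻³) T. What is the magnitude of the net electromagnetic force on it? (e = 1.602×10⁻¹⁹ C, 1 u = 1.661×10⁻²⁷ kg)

|F| ≈ 1.36×10⁻¹⁶ N

v×B = (829, 0, 0) N/C.
E + v×B = (852, 0, 0) N/C.
F = q(E + v×B) = (−1.602×10⁻¹⁹ C)·(852, 0, 0) = (-1.36×10⁻¹⁶, 0, 0) N.
|F| = 1.36×10⁻¹⁶ N.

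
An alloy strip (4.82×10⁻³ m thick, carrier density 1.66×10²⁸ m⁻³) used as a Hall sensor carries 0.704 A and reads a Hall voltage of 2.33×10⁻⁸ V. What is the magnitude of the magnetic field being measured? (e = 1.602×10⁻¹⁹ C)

From V_H = IB/(n e t), B = V_H n e t / I.
B = (2.33×10⁻⁸)(1.66×10²⁸)(1.602×10⁻¹⁹)(4.82×10⁻³)/0.704 ≈ 0.424 T.

B ≈ 0.424 T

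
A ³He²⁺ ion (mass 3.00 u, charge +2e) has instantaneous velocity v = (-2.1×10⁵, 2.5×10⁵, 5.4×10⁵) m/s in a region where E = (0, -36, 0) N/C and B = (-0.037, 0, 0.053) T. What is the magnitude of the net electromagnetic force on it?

|F| ≈ 5.91×10⁻¹⁵ N

v×B = (1.32×10⁴, -8850, 9250) N/C.
E + v×B = (1.32×10⁴, -8890, 9250) N/C.
F = q(E + v×B) = (3.204×10⁻¹⁹ C)·(1.32×10⁴, -8890, 9250) = (4.25×10⁻¹⁵, -2.85×10⁻¹⁵, 2.96×10⁻¹⁵) N.
|F| = 5.91×10⁻¹⁵ N.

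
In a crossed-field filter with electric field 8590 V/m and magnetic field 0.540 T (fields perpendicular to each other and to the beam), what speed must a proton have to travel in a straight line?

Straight-line motion ⇒ electric and magnetic forces cancel, so E = vB.
v = E/B = 8590/0.540 = 1.59×10⁴ m/s.

v = 1.59×10⁴ m/s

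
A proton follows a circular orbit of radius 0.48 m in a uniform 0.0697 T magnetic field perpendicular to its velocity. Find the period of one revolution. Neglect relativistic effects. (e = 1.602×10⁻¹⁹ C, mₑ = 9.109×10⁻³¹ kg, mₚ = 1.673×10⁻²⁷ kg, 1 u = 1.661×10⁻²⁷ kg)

The cyclotron period depends only on m, q, B: T = 2πm/(|q|B).
T = 2π(1.673×10⁻²⁷)/((1.602×10⁻¹⁹)(0.0697)) ≈ 9.41×10⁻⁷ s.

T ≈ 9.41×10⁻⁷ s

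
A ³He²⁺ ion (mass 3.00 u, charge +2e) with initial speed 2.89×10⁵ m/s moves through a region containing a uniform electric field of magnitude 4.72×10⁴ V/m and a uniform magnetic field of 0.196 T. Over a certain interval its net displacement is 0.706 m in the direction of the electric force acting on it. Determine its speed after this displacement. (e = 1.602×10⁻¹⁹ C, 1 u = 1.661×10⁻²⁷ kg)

B does no work; ΔKE = |q|E d.
½mv_f² = ½mv₀² + |q|Ed = ½(4.983×10⁻²⁷)(2.89×10⁵)² + (3.204×10⁻¹⁹)(4.72×10⁴)(0.706) ≈ 2.081×10⁻¹⁶ J + 1.068×10⁻¹⁴ J ≈ 1.088×10⁻¹⁴ J.
v_f = √(2·1.088×10⁻¹⁴/4.983×10⁻²⁷) ≈ 2.09×10⁶ m/s.

v_f ≈ 2.09×10⁶ m/s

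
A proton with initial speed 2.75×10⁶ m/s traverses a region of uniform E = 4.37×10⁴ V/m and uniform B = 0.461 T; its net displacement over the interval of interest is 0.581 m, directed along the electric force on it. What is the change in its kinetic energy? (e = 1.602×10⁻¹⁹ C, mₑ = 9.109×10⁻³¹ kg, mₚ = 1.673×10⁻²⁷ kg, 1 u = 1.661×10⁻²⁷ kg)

ΔKE ≈ 4.07×10⁻¹⁵ J

The magnetic force is always ⟂ v and does no work; only the electric force changes KE.
ΔKE = F_E · d = |q|E d = (1.602×10⁻¹⁹)(4.37×10⁴)(0.581) ≈ 4.07×10⁻¹⁵ J.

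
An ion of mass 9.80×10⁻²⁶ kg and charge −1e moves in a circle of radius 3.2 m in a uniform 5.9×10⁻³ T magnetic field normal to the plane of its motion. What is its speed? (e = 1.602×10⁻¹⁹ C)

From |q|vB = mv²/r, v = |q|Br/m.
v = (1.602×10⁻¹⁹)(5.9×10⁻³)(3.2)/9.80×10⁻²⁶ ≈ 3.1×10⁴ m/s.

v ≈ 3.1×10⁴ m/s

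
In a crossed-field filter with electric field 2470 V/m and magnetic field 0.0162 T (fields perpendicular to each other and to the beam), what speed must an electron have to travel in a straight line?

v = 1.52×10⁵ m/s

Zero net Lorentz force requires |qE| = |q v×B|, i.e. E = vB.
v = E/B = 2470/0.0162 = 1.52×10⁵ m/s.
The result is independent of the particle's charge and mass.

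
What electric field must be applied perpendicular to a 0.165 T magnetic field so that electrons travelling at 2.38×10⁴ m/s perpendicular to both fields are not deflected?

E = 3930 V/m

For straight-line motion qE = qvB, so E = vB.
E = 2.38×10⁴ × 0.165 = 3930 V/m.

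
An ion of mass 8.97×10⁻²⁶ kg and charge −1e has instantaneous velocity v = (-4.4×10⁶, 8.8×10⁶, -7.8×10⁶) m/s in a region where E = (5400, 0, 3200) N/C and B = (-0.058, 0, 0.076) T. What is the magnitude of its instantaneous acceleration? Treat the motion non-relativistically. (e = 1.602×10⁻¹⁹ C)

v×B = (6.69×10⁵, 7.87×10⁵, 5.10×10⁵) N/C.
E + v×B = (6.74×10⁵, 7.87×10⁵, 5.14×10⁵) N/C.
F = q(E + v×B) = (−1.602×10⁻¹⁹ C)·(6.74×10⁵, 7.87×10⁵, 5.14×10⁵) = (-1.08×10⁻¹³, -1.26×10⁻¹³, -8.23×10⁻¹⁴) N.
|a| = |F|/m = 1.853×10⁻¹³/8.97×10⁻²⁶ ≈ 2.07×10¹² m/s².

|a| ≈ 2.07×10¹² m/s²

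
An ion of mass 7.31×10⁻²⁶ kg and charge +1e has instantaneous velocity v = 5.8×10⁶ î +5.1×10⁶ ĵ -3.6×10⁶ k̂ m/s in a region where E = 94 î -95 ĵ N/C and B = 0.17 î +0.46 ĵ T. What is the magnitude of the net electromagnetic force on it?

v×B = (1.66×10⁶, -6.12×10⁵, 1.80×10⁶) N/C.
E + v×B = (1.66×10⁶, -6.12×10⁵, 1.80×10⁶) N/C.
F = q(E + v×B) = (1.602×10⁻¹⁹ C)·(1.66×10⁶, -6.12×10⁵, 1.80×10⁶) = (2.65×10⁻¹³, -9.81×10⁻¹⁴, 2.89×10⁻¹³) N.
|F| = 4.04×10⁻¹³ N.

|F| ≈ 4.04×10⁻¹³ N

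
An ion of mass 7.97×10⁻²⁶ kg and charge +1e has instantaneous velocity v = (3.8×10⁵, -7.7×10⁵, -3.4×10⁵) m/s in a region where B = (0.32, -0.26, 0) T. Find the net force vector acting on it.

F ≈ (-1.42×10⁻¹⁴, -1.74×10⁻¹⁴, 2.36×10⁻¹⁴) N

v×B = (-8.84×10⁴, -1.09×10⁵, 1.48×10⁵) N/C.
F = q v×B = (1.602×10⁻¹⁹ C)·(-8.84×10⁴, -1.09×10⁵, 1.48×10⁵) = (-1.42×10⁻¹⁴, -1.74×10⁻¹⁴, 2.36×10⁻¹⁴) N.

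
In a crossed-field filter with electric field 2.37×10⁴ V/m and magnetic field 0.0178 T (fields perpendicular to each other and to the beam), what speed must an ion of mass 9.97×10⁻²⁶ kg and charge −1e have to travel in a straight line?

Zero net Lorentz force requires |qE| = |q v×B|, i.e. E = vB.
v = E/B = 2.37×10⁴/0.0178 = 1.33×10⁶ m/s.
The result is independent of the particle's charge and mass.

v = 1.33×10⁶ m/s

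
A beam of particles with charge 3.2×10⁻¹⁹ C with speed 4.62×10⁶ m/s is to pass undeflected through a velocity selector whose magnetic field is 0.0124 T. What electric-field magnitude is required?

E = 5.73×10⁴ V/m

For straight-line motion qE = qvB, so E = vB.
E = 4.62×10⁶ × 0.0124 = 5.73×10⁴ V/m.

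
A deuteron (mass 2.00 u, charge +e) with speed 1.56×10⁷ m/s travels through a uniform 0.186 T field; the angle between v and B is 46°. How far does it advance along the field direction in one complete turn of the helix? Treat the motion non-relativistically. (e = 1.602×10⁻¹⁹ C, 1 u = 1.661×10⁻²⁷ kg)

p ≈ 7.59 m

v∥ = v cosθ = 1.56×10⁷·cos46° ≈ 1.084×10⁷ m/s.
T = 2πm/(|q|B) = 2π(3.322×10⁻²⁷)/((1.602×10⁻¹⁹)(0.186)) ≈ 7.005×10⁻⁷ s.
pitch = v∥ T = (1.084×10⁷)(7.005×10⁻⁷) ≈ 7.59 m.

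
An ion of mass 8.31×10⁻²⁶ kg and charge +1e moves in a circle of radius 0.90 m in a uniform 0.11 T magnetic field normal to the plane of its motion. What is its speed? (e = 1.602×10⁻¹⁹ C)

v ≈ 1.9×10⁵ m/s

From |q|vB = mv²/r, v = |q|Br/m.
v = (1.602×10⁻¹⁹)(0.11)(0.90)/8.31×10⁻²⁶ ≈ 1.9×10⁵ m/s.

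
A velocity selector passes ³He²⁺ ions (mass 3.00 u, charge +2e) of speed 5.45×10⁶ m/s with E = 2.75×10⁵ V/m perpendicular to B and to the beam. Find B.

B = 0.0505 T

Balance of forces in the selector: qE = qvB ⇒ B = E/v.
B = 2.75×10⁵/5.45×10⁶ = 0.0505 T.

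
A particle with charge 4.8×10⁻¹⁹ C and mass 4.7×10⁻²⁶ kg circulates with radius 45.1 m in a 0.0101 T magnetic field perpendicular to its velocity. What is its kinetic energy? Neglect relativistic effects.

KE ≈ 3.17×10⁶ eV

v = |q|Br/m, then KE = ½mv² = (qBr)²/(2m).
v = (4.8×10⁻¹⁹)(0.0101)(45.1)/4.7×10⁻²⁶ ≈ 4.652×10⁶ m/s.
KE = ½(4.7×10⁻²⁶)(4.652×10⁶)² ≈ 5.09×10⁻¹³ J = 3.17×10⁶ eV.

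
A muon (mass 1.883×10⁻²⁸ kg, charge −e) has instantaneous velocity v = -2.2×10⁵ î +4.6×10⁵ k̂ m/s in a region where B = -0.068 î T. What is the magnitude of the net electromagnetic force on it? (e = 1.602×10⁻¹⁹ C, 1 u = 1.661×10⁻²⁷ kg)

|F| ≈ 5.01×10⁻¹⁵ N

v×B = (0, -3.13×10⁴, 0) N/C.
F = q v×B = (−1.602×10⁻¹⁹ C)·(0, -3.13×10⁴, 0) = (0, 5.01×10⁻¹⁵, 0) N.
|F| = 5.01×10⁻¹⁵ N.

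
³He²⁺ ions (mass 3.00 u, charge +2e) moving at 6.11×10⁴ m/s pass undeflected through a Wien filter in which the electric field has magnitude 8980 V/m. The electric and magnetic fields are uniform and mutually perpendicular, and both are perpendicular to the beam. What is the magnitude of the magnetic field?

Balance of forces in the selector: qE = qvB ⇒ B = E/v.
B = 8980/6.11×10⁴ = 0.147 T.

B = 0.147 T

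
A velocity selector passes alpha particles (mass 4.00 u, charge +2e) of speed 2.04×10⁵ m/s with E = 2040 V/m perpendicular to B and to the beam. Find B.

B = 0.0100 T

Balance of forces in the selector: qE = qvB ⇒ B = E/v.
B = 2040/2.04×10⁵ = 0.0100 T.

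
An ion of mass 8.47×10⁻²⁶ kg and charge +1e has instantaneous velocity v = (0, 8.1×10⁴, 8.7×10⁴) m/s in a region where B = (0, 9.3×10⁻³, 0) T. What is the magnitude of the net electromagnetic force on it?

v×B = (-809, 0, 0) N/C.
F = q v×B = (1.602×10⁻¹⁹ C)·(-809, 0, 0) = (-1.30×10⁻¹⁶, 0, 0) N.
|F| = 1.30×10⁻¹⁶ N.

|F| ≈ 1.30×10⁻¹⁶ N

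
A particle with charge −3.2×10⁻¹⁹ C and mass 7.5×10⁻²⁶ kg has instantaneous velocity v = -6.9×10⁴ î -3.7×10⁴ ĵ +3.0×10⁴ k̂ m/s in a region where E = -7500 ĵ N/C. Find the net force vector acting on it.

F ≈ (0, 2.40×10⁻¹⁵, 0) N

Only an electric field acts, so F = qE = (−3.2×10⁻¹⁹ C)·(0, -7500, 0) = (0, 2.40×10⁻¹⁵, 0) N.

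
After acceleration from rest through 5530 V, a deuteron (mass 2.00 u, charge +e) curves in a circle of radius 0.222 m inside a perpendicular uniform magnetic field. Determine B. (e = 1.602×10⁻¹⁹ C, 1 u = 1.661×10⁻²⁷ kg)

B ≈ 0.0682 T

v = √(2|q|V/m) = √(2·1.602×10⁻¹⁹·5530/3.322×10⁻²⁷) ≈ 7.303×10⁵ m/s.
B = mv/(|q|r) = (3.322×10⁻²⁷)(7.303×10⁵)/((1.602×10⁻¹⁹)(0.222)) ≈ 0.0682 T.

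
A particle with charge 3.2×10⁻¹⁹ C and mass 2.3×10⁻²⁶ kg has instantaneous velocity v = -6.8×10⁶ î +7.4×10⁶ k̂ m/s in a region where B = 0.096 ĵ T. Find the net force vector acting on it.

v×B = (-7.10×10⁵, 0, -6.53×10⁵) N/C.
F = q v×B = (3.2×10⁻¹⁹ C)·(-7.10×10⁵, 0, -6.53×10⁵) = (-2.27×10⁻¹³, 0, -2.09×10⁻¹³) N.

F ≈ (-2.27×10⁻¹³, 0, -2.09×10⁻¹³) N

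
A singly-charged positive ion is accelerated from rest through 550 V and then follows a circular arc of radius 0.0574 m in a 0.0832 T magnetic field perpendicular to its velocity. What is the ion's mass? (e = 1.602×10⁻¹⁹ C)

m ≈ 3.32×10⁻²⁷ kg

Combine |q|V = ½mv² and r = mv/(|q|B): eliminate v to get m = qB²r²/(2V).
m = (1.602×10⁻¹⁹)(0.0832)²(0.0574)²/(2·550) ≈ 3.32×10⁻²⁷ kg.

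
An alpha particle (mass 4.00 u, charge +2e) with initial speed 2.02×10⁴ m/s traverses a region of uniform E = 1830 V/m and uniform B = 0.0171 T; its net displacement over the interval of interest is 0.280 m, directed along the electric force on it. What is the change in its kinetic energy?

The magnetic force is always ⟂ v and does no work; only the electric force changes KE.
ΔKE = F_E · d = |q|E d = (3.204×10⁻¹⁹)(1830)(0.280) ≈ 1.64×10⁻¹⁶ J.

ΔKE ≈ 1.64×10⁻¹⁶ J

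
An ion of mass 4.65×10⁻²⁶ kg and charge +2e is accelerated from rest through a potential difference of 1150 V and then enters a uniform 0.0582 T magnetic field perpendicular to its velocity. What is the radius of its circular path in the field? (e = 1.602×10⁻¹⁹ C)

r ≈ 0.314 m

Acceleration: |q|V = ½mv² ⇒ v = √(2|q|V/m) = √(2·3.204×10⁻¹⁹·1150/4.65×10⁻²⁶) ≈ 1.259×10⁵ m/s.
In the field: r = mv/(|q|B) = (4.65×10⁻²⁶)(1.259×10⁵)/((3.204×10⁻¹⁹)(0.0582)) ≈ 0.314 m.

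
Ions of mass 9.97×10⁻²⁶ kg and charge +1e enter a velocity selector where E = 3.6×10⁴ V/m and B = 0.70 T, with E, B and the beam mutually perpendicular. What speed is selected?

v = 5.1×10⁴ m/s

For undeflected motion the electric and magnetic forces balance: qE = qvB.
v = E/B = 3.6×10⁴/0.70 = 5.1×10⁴ m/s.
The result is independent of the particle's charge and mass.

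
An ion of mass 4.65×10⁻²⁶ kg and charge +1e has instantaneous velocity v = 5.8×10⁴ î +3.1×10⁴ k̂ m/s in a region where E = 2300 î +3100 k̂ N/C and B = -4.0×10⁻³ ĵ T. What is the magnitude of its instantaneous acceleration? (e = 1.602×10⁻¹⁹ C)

|a| ≈ 1.29×10¹⁰ m/s²

v×B = (124, 0, -232) N/C.
E + v×B = (2420, 0, 2870) N/C.
F = q(E + v×B) = (1.602×10⁻¹⁹ C)·(2420, 0, 2870) = (3.88×10⁻¹⁶, 0, 4.59×10⁻¹⁶) N.
|a| = |F|/m = 6.016×10⁻¹⁶/4.65×10⁻²⁶ ≈ 1.29×10¹⁰ m/s².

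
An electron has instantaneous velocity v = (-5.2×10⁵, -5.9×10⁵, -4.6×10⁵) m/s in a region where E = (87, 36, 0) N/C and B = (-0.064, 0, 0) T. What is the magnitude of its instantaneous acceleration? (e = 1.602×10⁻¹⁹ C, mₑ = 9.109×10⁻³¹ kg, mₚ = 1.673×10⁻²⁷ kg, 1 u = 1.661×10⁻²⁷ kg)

v×B = (0, 2.94×10⁴, -3.78×10⁴) N/C.
E + v×B = (87.0, 2.95×10⁴, -3.78×10⁴) N/C.
F = q(E + v×B) = (−1.602×10⁻¹⁹ C)·(87.0, 2.95×10⁴, -3.78×10⁴) = (-1.39×10⁻¹⁷, -4.72×10⁻¹⁵, 6.05×10⁻¹⁵) N.
|a| = |F|/m = 7.674×10⁻¹⁵/9.109×10⁻³¹ ≈ 8.42×10¹⁵ m/s².

|a| ≈ 8.42×10¹⁵ m/s²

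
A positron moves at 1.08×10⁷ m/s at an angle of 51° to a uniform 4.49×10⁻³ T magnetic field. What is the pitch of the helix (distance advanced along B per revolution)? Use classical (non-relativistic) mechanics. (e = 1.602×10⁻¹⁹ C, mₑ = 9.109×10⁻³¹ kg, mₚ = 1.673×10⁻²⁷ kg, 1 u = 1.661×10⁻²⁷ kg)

p ≈ 0.0541 m

v∥ = v cosθ = 1.08×10⁷·cos51° ≈ 6.797×10⁶ m/s.
T = 2πm/(|q|B) = 2π(9.109×10⁻³¹)/((1.602×10⁻¹⁹)(4.49×10⁻³)) ≈ 7.957×10⁻⁹ s.
pitch = v∥ T = (6.797×10⁶)(7.957×10⁻⁹) ≈ 0.0541 m.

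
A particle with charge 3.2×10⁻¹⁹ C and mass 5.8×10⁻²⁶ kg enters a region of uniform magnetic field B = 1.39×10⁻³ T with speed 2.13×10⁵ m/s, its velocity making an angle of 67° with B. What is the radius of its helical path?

r ≈ 25.6 m

v⊥ = v sinθ = 2.13×10⁵·sin67° ≈ 1.961×10⁵ m/s.
r = m v⊥/(|q|B) = (5.8×10⁻²⁶)(1.961×10⁵)/((3.2×10⁻¹⁹)(1.39×10⁻³)) ≈ 25.6 m.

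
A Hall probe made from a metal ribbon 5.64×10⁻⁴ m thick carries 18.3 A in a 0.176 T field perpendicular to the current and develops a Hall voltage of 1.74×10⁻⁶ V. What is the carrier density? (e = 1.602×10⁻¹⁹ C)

n ≈ 2.05×10²⁸ m⁻³

From V_H = IB/(n e t), n = IB/(V_H e t).
n = (18.3)(0.176)/((1.74×10⁻⁶)(1.602×10⁻¹⁹)(5.64×10⁻⁴)) ≈ 2.05×10²⁸ m⁻³.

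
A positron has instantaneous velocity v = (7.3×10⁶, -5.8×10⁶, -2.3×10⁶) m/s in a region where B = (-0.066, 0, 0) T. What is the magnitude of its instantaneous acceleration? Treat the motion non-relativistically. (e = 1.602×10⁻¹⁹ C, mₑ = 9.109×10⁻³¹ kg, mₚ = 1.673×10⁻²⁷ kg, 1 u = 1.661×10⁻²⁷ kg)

|a| ≈ 7.24×10¹⁶ m/s²

v×B = (0, 1.52×10⁵, -3.83×10⁵) N/C.
F = q v×B = (1.602×10⁻¹⁹ C)·(0, 1.52×10⁵, -3.83×10⁵) = (0, 2.43×10⁻¹⁴, -6.13×10⁻¹⁴) N.
|a| = |F|/m = 6.597×10⁻¹⁴/9.109×10⁻³¹ ≈ 7.24×10¹⁶ m/s².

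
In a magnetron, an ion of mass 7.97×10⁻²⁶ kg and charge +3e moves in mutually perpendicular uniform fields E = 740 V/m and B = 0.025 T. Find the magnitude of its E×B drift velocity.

The E×B drift speed is v_d = E/B.
v_d = 740/0.025 = 3.0×10⁴ m/s.

v_d ≈ 3.0×10⁴ m/s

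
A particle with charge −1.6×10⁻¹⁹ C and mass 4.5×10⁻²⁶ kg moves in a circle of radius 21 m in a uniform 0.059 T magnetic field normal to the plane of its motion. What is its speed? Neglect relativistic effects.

v ≈ 4.4×10⁶ m/s

From |q|vB = mv²/r, v = |q|Br/m.
v = (1.6×10⁻¹⁹)(0.059)(21)/4.5×10⁻²⁶ ≈ 4.4×10⁶ m/s.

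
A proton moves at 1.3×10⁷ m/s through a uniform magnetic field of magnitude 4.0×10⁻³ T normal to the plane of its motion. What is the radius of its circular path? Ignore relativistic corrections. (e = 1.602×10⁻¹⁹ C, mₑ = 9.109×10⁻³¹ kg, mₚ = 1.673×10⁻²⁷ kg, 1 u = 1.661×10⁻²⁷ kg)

The magnetic force provides the centripetal force: |q|vB = mv²/r.
r = mv/(|q|B) = (1.673×10⁻²⁷)(1.3×10⁷)/((1.602×10⁻¹⁹)(4.0×10⁻³)) ≈ 34 m.

r ≈ 34 m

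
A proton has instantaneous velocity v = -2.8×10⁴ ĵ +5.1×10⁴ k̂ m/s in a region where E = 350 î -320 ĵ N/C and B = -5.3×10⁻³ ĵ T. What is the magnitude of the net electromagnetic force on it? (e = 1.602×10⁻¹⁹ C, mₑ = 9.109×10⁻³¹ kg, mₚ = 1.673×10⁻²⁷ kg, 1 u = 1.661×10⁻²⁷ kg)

v×B = (270, 0, 0) N/C.
E + v×B = (620, -320, 0) N/C.
F = q(E + v×B) = (1.602×10⁻¹⁹ C)·(620, -320, 0) = (9.94×10⁻¹⁷, -5.13×10⁻¹⁷, 0) N.
|F| = 1.12×10⁻¹⁶ N.

|F| ≈ 1.12×10⁻¹⁶ N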